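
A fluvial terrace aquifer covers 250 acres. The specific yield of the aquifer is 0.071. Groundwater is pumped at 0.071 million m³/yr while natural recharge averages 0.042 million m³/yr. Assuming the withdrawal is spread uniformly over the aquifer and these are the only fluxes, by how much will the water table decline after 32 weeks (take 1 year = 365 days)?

Δh ≈ 0.248 m

A = 250 acres = 1.012 × 10^6 m²
Net abstraction = 0.071 − 0.042 = 0.029 million m³/yr
Q_net = 0.029 million m³/yr = 79.45 m³/d
t = 32 weeks = 224 d
ΔV = Q × t = 79.45 m³/d × 224 d = 17800 m³
Δh = ΔV / (Sy × A) = 17800 / (0.071 × 1.012 × 10^6) = 0.2478 m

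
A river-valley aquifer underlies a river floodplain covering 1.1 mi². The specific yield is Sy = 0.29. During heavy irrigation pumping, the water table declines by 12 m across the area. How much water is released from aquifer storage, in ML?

A = 1.1 mi² = 2.849 × 10^6 m²
ΔV = Sy × A × Δh = 0.29 × 2.849 × 10^6 m² × 12 m = 9.914 × 10^6 m³
ΔV = 9.914 × 10^6 m³ = 9914 ML

ΔV ≈ 9910 ML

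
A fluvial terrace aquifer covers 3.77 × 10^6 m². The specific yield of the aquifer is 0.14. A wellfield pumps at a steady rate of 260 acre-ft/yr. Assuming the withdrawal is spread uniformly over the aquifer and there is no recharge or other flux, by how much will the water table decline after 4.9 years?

Q = 260 acre-ft/yr = 878.6 m³/d
t = 4.9 years = 1789 d
ΔV = Q × t = 878.6 m³/d × 1789 d = 1.571 × 10^6 m³
Δh = ΔV / (Sy × A) = 1.571 × 10^6 / (0.14 × 3.77 × 10^6) = 2.977 m

Δh ≈ 2.98 m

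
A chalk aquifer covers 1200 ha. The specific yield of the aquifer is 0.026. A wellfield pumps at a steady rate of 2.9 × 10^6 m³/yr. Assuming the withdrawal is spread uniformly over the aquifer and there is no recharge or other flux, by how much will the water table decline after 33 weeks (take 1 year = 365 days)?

A = 1200 ha = 1.2 × 10^7 m²
Q = 2.9 × 10^6 m³/yr = 7945 m³/d
t = 33 weeks = 231 d
ΔV = Q × t = 7945 m³/d × 231 d = 1.835 × 10^6 m³
Δh = ΔV / (Sy × A) = 1.835 × 10^6 / (0.026 × 1.2 × 10^7) = 5.883 m

Δh ≈ 5.88 m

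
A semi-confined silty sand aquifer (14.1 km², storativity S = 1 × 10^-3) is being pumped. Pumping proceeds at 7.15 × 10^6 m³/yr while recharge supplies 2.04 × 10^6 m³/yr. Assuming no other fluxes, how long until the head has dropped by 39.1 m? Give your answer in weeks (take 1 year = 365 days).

A = 14.1 km² = 1.41 × 10^7 m²
ΔV = S × A × Δh = 0.001 × 1.41 × 10^7 × 39.1 = 5.513 × 10^5 m³
Net withdrawal = 7.15 × 10^6 − 2.04 × 10^6 = 5.11 × 10^6 m³/yr = 14000 m³/d
t = ΔV / Q = 5.513 × 10^5 m³ / 14000 m³/d = 39.38 d
t = 39.38 d ≈ 5.626 weeks

t ≈ 5.63 weeks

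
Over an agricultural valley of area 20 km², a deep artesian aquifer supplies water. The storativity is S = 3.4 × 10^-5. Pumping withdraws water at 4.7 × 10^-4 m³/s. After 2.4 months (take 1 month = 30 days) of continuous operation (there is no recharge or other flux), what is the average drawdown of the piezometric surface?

Δh ≈ 4.3 m

A = 20 km² = 2 × 10^7 m²
Q = 4.7 × 10^-4 m³/s = 40.61 m³/d
t = 2.4 months = 72 d
ΔV = Q × t = 40.61 m³/d × 72 d = 2924 m³
Δh = ΔV / (S × A) = 2924 / (3.4 × 10^-5 × 2 × 10^7) = 4.3 m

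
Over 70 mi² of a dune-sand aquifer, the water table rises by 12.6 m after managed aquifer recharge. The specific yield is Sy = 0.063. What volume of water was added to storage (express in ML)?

ΔV ≈ 1.44 × 10^5 ML

A = 70 mi² = 1.813 × 10^8 m²
ΔV = Sy × A × Δh = 0.063 × 1.813 × 10^8 m² × 12.6 m = 1.439 × 10^8 m³
ΔV = 1.439 × 10^8 m³ = 1.439 × 10^5 ML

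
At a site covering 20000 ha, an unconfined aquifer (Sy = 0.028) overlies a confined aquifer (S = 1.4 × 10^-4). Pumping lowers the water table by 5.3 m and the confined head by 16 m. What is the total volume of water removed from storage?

ΔV ≈ 3.01 × 10^7 m³

A = 20000 ha = 2 × 10^8 m²
Unconfined: ΔV_u = Sy × A × Δh_u = 0.028 × 2 × 10^8 × 5.3 = 2.968 × 10^7 m³
Confined: ΔV_c = S × A × Δh_c = 1.4 × 10^-4 × 2 × 10^8 × 16 = 4.48 × 10^5 m³
Total ΔV = 2.968 × 10^7 + 4.48 × 10^5 = 3.013 × 10^7 m³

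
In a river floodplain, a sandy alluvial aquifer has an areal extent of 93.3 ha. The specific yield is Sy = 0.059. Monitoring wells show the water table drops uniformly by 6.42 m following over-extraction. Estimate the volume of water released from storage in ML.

A = 93.3 ha = 9.33 × 10^5 m²
ΔV = Sy × A × Δh = 0.059 × 9.33 × 10^5 m² × 6.42 m = 3.534 × 10^5 m³
ΔV = 3.534 × 10^5 m³ = 353.4 ML

ΔV ≈ 353 ML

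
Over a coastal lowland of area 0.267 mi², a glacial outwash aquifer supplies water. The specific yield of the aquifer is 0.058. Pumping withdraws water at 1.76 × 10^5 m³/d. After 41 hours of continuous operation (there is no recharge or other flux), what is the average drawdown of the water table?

A = 0.267 mi² = 6.915 × 10^5 m²
t = 41 hours = 1.708 d
ΔV = Q × t = 1.76 × 10^5 m³/d × 1.708 d = 3.007 × 10^5 m³
Δh = ΔV / (Sy × A) = 3.007 × 10^5 / (0.058 × 6.915 × 10^5) = 7.496 m

Δh ≈ 7.5 m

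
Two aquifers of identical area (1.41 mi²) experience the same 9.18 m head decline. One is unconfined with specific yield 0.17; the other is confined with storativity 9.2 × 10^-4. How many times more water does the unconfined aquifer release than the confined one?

ΔV_u / ΔV_c ≈ 185

A = 1.41 mi² = 3.652 × 10^6 m²
Unconfined: ΔV_u = Sy × A × Δh = 0.17 × 3.652 × 10^6 × 9.18 = 5.699 × 10^6 m³
Confined: ΔV_c = S × A × Δh = 9.2 × 10^-4 × 3.652 × 10^6 × 9.18 = 30840 m³
Ratio = ΔV_u / ΔV_c = Sy / S = 0.17 / 9.2 × 10^-4 = 184.8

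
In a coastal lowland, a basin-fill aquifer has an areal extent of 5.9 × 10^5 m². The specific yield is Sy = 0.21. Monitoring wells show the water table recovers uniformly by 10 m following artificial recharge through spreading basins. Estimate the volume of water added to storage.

ΔV ≈ 1.24 × 10^6 m³

ΔV = Sy × A × Δh = 0.21 × 5.9 × 10^5 m² × 10 m = 1.239 × 10^6 m³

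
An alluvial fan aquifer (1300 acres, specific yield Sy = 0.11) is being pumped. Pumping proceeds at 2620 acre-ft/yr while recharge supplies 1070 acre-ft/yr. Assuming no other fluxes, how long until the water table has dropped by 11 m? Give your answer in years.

t ≈ 3.33 years

A = 1300 acres = 5.261 × 10^6 m²
ΔV = Sy × A × Δh = 0.11 × 5.261 × 10^6 × 11 = 6.366 × 10^6 m³
Net withdrawal = 2620 − 1070 = 1550 acre-ft/yr = 5238 m³/d
t = ΔV / Q = 6.366 × 10^6 m³ / 5238 m³/d = 1215 d
t = 1215 d ≈ 3.33 years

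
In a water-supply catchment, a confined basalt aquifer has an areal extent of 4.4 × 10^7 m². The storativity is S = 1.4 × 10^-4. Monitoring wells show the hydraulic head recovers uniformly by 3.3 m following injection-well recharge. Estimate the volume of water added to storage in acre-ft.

ΔV = S × A × Δh = 1.4 × 10^-4 × 4.4 × 10^7 m² × 3.3 m = 20330 m³
ΔV = 20330 m³ = 16.48 acre-ft

ΔV ≈ 16.5 acre-ft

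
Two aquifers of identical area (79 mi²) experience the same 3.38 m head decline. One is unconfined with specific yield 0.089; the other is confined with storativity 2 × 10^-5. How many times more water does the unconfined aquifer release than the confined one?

ΔV_u / ΔV_c ≈ 4450

A = 79 mi² = 2.046 × 10^8 m²
Unconfined: ΔV_u = Sy × A × Δh = 0.089 × 2.046 × 10^8 × 3.38 = 6.155 × 10^7 m³
Confined: ΔV_c = S × A × Δh = 2 × 10^-5 × 2.046 × 10^8 × 3.38 = 13830 m³
Ratio = ΔV_u / ΔV_c = Sy / S = 0.089 / 2 × 10^-5 = 4450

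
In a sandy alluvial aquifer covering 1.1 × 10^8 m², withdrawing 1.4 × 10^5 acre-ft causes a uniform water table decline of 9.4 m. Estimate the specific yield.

ΔV = 1.4 × 10^5 acre-ft = 1.727 × 10^8 m³
Sy = ΔV / (A × Δh) = 1.727 × 10^8 m³ / (1.1 × 10^8 m² × 9.4 m) = 0.167

Sy ≈ 0.17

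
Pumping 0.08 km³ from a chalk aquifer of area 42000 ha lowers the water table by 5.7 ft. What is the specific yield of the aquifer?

Sy ≈ 0.11

A = 42000 ha = 4.2 × 10^8 m²
Δh = 5.7 ft = 1.737 m
ΔV = 0.08 km³ = 8 × 10^7 m³
Sy = ΔV / (A × Δh) = 8 × 10^7 m³ / (4.2 × 10^8 m² × 1.737 m) = 0.1096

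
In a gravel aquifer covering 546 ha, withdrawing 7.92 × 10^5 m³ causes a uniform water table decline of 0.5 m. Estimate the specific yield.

Sy ≈ 0.29

A = 546 ha = 5.46 × 10^6 m²
Sy = ΔV / (A × Δh) = 7.92 × 10^5 m³ / (5.46 × 10^6 m² × 0.5 m) = 0.2901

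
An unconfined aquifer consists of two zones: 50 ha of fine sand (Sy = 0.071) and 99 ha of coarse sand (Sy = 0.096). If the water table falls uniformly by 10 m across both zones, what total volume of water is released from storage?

ΔV ≈ 1.31 × 10^6 m³

A₁ = 50 ha = 5 × 10^5 m²; A₂ = 99 ha = 9.9 × 10^5 m²
ΔV₁ = 0.071 × 5 × 10^5 × 10 = 3.55 × 10^5 m³
ΔV₂ = 0.096 × 9.9 × 10^5 × 10 = 9.504 × 10^5 m³
ΔV = ΔV₁ + ΔV₂ = 1.305 × 10^6 m³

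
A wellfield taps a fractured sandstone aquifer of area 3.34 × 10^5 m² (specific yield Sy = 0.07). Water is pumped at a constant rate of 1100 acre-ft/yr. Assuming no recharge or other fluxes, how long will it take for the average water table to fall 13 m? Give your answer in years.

ΔV = Sy × A × Δh = 0.07 × 3.34 × 10^5 × 13 = 3.039 × 10^5 m³
Q = 1100 acre-ft/yr = 3717 m³/d
t = ΔV / Q = 3.039 × 10^5 m³ / 3717 m³/d = 81.76 d
t = 81.76 d ≈ 0.224 years

t ≈ 0.224 years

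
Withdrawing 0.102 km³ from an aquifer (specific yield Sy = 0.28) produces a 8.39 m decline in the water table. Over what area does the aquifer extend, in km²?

ΔV = 0.102 km³ = 1.02 × 10^8 m³
A = ΔV / (Sy × Δh) = 1.02 × 10^8 / (0.28 × 8.39) = 4.342 × 10^7 m²
A = 4.342 × 10^7 m² = 43.42 km²

A ≈ 43.4 km²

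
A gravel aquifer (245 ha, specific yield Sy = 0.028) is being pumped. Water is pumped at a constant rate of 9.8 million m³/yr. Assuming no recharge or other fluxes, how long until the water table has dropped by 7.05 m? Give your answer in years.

t ≈ 0.0493 years

A = 245 ha = 2.45 × 10^6 m²
ΔV = Sy × A × Δh = 0.028 × 2.45 × 10^6 × 7.05 = 4.836 × 10^5 m³
Q = 9.8 million m³/yr = 26850 m³/d
t = ΔV / Q = 4.836 × 10^5 m³ / 26850 m³/d = 18.01 d
t = 18.01 d ≈ 0.04935 years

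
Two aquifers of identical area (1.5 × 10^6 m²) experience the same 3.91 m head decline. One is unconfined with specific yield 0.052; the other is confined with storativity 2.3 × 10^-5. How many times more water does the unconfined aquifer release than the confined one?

ΔV_u / ΔV_c ≈ 2260

Unconfined: ΔV_u = Sy × A × Δh = 0.052 × 1.5 × 10^6 × 3.91 = 3.05 × 10^5 m³
Confined: ΔV_c = S × A × Δh = 2.3 × 10^-5 × 1.5 × 10^6 × 3.91 = 134.9 m³
Ratio = ΔV_u / ΔV_c = Sy / S = 0.052 / 2.3 × 10^-5 = 2261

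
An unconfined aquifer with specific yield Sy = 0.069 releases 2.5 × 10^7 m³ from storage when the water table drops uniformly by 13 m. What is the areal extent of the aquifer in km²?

A ≈ 27.9 km²

A = ΔV / (Sy × Δh) = 2.5 × 10^7 / (0.069 × 13) = 2.787 × 10^7 m²
A = 2.787 × 10^7 m² = 27.87 km²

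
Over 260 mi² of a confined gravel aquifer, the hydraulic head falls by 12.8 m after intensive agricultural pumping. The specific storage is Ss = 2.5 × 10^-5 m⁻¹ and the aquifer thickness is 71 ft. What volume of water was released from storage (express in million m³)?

ΔV ≈ 4.66 million m³

b = 71 ft = 21.64 m
S = Ss × b = 2.5 × 10^-5 m⁻¹ × 21.64 m = 5.41 × 10^-4
A = 260 mi² = 6.734 × 10^8 m²
ΔV = S × A × Δh = 5.41 × 10^-4 × 6.734 × 10^8 m² × 12.8 m = 4.663 × 10^6 m³
ΔV = 4.663 × 10^6 m³ = 4.663 million m³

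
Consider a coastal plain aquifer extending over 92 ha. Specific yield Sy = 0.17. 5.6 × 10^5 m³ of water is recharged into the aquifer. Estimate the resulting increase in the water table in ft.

Δh ≈ 11.7 ft

A = 92 ha = 9.2 × 10^5 m²
Δh = ΔV / (Sy × A) = 5.6 × 10^5 m³ / (0.17 × 9.2 × 10^5 m²) = 3.581 m
Δh = 3.581 m = 11.75 ft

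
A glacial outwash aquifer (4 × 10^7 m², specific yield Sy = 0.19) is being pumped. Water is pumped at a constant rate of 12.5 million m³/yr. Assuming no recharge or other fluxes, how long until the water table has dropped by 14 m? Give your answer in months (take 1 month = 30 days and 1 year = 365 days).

ΔV = Sy × A × Δh = 0.19 × 4 × 10^7 × 14 = 1.064 × 10^8 m³
Q = 12.5 million m³/yr = 34250 m³/d
t = ΔV / Q = 1.064 × 10^8 m³ / 34250 m³/d = 3107 d
t = 3107 d ≈ 103.6 months

t ≈ 104 months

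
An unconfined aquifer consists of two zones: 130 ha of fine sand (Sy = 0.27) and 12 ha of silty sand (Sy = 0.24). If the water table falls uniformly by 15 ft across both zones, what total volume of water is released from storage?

ΔV ≈ 1.74 × 10^6 m³

A₁ = 130 ha = 1.3 × 10^6 m²; A₂ = 12 ha = 1.2 × 10^5 m²
Δh = 15 ft = 4.572 m
ΔV₁ = 0.27 × 1.3 × 10^6 × 4.572 = 1.605 × 10^6 m³
ΔV₂ = 0.24 × 1.2 × 10^5 × 4.572 = 1.317 × 10^5 m³
ΔV = ΔV₁ + ΔV₂ = 1.736 × 10^6 m³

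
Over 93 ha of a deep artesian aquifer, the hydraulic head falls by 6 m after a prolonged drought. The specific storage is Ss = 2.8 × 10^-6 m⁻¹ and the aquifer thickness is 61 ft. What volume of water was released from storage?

b = 61 ft = 18.59 m
S = Ss × b = 2.8 × 10^-6 m⁻¹ × 18.59 m = 5.206 × 10^-5
A = 93 ha = 9.3 × 10^5 m²
ΔV = S × A × Δh = 5.206 × 10^-5 × 9.3 × 10^5 m² × 6 m = 290.5 m³

ΔV ≈ 290 m³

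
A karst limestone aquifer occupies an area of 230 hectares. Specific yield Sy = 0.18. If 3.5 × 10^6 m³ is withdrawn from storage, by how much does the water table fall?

A = 230 hectares = 2.3 × 10^6 m²
Δh = ΔV / (Sy × A) = 3.5 × 10^6 m³ / (0.18 × 2.3 × 10^6 m²) = 8.454 m

Δh ≈ 8.45 m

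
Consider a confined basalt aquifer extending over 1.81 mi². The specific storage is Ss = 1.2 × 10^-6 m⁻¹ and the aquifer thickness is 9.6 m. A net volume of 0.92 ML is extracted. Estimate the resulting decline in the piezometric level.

S = Ss × b = 1.2 × 10^-6 m⁻¹ × 9.6 m = 1.152 × 10^-5
A = 1.81 mi² = 4.688 × 10^6 m²
ΔV = 0.92 ML = 920 m³
Δh = ΔV / (S × A) = 920 m³ / (1.152 × 10^-5 × 4.688 × 10^6 m²) = 17.04 m

Δh ≈ 17 m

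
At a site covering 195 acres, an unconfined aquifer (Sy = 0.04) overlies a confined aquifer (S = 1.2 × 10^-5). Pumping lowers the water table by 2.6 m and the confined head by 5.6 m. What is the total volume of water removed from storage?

A = 195 acres = 7.891 × 10^5 m²
Unconfined: ΔV_u = Sy × A × Δh_u = 0.04 × 7.891 × 10^5 × 2.6 = 82070 m³
Confined: ΔV_c = S × A × Δh_c = 1.2 × 10^-5 × 7.891 × 10^5 × 5.6 = 53.03 m³
Total ΔV = 82070 + 53.03 = 82120 m³

ΔV ≈ 82100 m³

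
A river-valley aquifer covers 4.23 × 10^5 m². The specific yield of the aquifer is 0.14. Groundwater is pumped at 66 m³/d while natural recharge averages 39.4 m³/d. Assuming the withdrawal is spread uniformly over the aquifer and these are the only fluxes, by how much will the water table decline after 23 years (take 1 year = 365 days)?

Δh ≈ 3.77 m

Net abstraction = 66 − 39.4 = 26.6 m³/d
t = 23 years = 8395 d
ΔV = Q × t = 26.6 m³/d × 8395 d = 2.233 × 10^5 m³
Δh = ΔV / (Sy × A) = 2.233 × 10^5 / (0.14 × 4.23 × 10^5) = 3.771 m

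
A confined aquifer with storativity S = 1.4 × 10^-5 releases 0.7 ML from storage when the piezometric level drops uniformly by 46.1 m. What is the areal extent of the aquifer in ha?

A ≈ 108 ha

ΔV = 0.7 ML = 700 m³
A = ΔV / (S × Δh) = 700 / (1.4 × 10^-5 × 46.1) = 1.085 × 10^6 m²
A = 1.085 × 10^6 m² = 108.5 ha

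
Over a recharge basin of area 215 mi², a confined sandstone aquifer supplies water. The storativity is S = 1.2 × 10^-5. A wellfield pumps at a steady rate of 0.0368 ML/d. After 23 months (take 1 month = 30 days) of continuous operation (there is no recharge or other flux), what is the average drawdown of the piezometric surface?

A = 215 mi² = 5.568 × 10^8 m²
Q = 0.0368 ML/d = 36.8 m³/d
t = 23 months = 690 d
ΔV = Q × t = 36.8 m³/d × 690 d = 25390 m³
Δh = ΔV / (S × A) = 25390 / (1.2 × 10^-5 × 5.568 × 10^8) = 3.8 m

Δh ≈ 3.8 m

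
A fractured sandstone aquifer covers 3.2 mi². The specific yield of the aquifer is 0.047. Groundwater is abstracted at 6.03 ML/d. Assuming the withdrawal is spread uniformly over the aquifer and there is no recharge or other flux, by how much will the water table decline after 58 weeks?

Δh ≈ 6.28 m

A = 3.2 mi² = 8.288 × 10^6 m²
Q = 6.03 ML/d = 6030 m³/d
t = 58 weeks = 406 d
ΔV = Q × t = 6030 m³/d × 406 d = 2.448 × 10^6 m³
Δh = ΔV / (Sy × A) = 2.448 × 10^6 / (0.047 × 8.288 × 10^6) = 6.285 m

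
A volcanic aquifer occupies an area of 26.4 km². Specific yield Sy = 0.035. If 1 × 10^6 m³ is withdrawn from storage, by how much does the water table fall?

A = 26.4 km² = 2.64 × 10^7 m²
Δh = ΔV / (Sy × A) = 1 × 10^6 m³ / (0.035 × 2.64 × 10^7 m²) = 1.082 m

Δh ≈ 1.08 m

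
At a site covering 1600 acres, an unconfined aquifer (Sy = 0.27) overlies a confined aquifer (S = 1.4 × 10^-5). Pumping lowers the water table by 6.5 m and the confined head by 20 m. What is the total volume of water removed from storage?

ΔV ≈ 1.14 × 10^7 m³

A = 1600 acres = 6.475 × 10^6 m²
Unconfined: ΔV_u = Sy × A × Δh_u = 0.27 × 6.475 × 10^6 × 6.5 = 1.136 × 10^7 m³
Confined: ΔV_c = S × A × Δh_c = 1.4 × 10^-5 × 6.475 × 10^6 × 20 = 1813 m³
Total ΔV = 1.136 × 10^7 + 1813 = 1.137 × 10^7 m³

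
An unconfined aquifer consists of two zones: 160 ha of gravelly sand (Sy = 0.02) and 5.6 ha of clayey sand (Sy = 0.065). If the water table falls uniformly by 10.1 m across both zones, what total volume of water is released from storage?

ΔV ≈ 3.6 × 10^5 m³

A₁ = 160 ha = 1.6 × 10^6 m²; A₂ = 5.6 ha = 56000 m²
ΔV₁ = 0.02 × 1.6 × 10^6 × 10.1 = 3.232 × 10^5 m³
ΔV₂ = 0.065 × 56000 × 10.1 = 36760 m³
ΔV = ΔV₁ + ΔV₂ = 3.6 × 10^5 m³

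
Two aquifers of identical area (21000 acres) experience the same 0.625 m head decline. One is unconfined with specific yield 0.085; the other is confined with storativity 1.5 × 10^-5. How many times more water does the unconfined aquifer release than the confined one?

A = 21000 acres = 8.498 × 10^7 m²
Unconfined: ΔV_u = Sy × A × Δh = 0.085 × 8.498 × 10^7 × 0.625 = 4.515 × 10^6 m³
Confined: ΔV_c = S × A × Δh = 1.5 × 10^-5 × 8.498 × 10^7 × 0.625 = 796.7 m³
Ratio = ΔV_u / ΔV_c = Sy / S = 0.085 / 1.5 × 10^-5 = 5667

ΔV_u / ΔV_c ≈ 5670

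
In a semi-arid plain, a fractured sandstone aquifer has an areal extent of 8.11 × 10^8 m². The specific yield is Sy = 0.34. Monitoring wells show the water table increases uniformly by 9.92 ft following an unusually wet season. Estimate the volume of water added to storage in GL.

Δh = 9.92 ft = 3.024 m
ΔV = Sy × A × Δh = 0.34 × 8.11 × 10^8 m² × 3.024 m = 8.337 × 10^8 m³
ΔV = 8.337 × 10^8 m³ = 833.7 GL

ΔV ≈ 834 GL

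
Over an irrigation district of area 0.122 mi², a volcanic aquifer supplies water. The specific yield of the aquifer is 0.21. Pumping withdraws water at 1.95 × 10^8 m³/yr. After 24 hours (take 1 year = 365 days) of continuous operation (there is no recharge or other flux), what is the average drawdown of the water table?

A = 0.122 mi² = 3.16 × 10^5 m²
Q = 1.95 × 10^8 m³/yr = 5.342 × 10^5 m³/d
t = 24 hours = 1 d
ΔV = Q × t = 5.342 × 10^5 m³/d × 1 d = 5.342 × 10^5 m³
Δh = ΔV / (Sy × A) = 5.342 × 10^5 / (0.21 × 3.16 × 10^5) = 8.051 m

Δh ≈ 8.05 m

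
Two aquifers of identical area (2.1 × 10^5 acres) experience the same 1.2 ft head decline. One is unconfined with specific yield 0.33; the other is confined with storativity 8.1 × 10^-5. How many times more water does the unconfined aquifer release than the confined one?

A = 2.1 × 10^5 acres = 8.498 × 10^8 m²
Δh = 1.2 ft = 0.3658 m
Unconfined: ΔV_u = Sy × A × Δh = 0.33 × 8.498 × 10^8 × 0.3658 = 1.026 × 10^8 m³
Confined: ΔV_c = S × A × Δh = 8.1 × 10^-5 × 8.498 × 10^8 × 0.3658 = 25180 m³
Ratio = ΔV_u / ΔV_c = Sy / S = 0.33 / 8.1 × 10^-5 = 4074

ΔV_u / ΔV_c ≈ 4070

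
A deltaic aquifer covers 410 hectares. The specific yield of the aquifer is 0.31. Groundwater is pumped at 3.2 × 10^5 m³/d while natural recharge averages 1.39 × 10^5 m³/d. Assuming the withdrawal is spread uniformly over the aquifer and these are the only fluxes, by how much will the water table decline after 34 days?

A = 410 hectares = 4.1 × 10^6 m²
Net abstraction = 3.2 × 10^5 − 1.39 × 10^5 = 1.81 × 10^5 m³/d
ΔV = Q × t = 1.81 × 10^5 m³/d × 34 d = 6.154 × 10^6 m³
Δh = ΔV / (Sy × A) = 6.154 × 10^6 / (0.31 × 4.1 × 10^6) = 4.842 m

Δh ≈ 4.84 m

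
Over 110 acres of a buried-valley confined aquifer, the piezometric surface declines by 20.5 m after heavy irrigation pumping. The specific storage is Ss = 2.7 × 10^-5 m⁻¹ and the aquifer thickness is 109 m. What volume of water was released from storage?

S = Ss × b = 2.7 × 10^-5 m⁻¹ × 109 m = 2.943 × 10^-3
A = 110 acres = 4.452 × 10^5 m²
ΔV = S × A × Δh = 0.002943 × 4.452 × 10^5 m² × 20.5 m = 26860 m³

ΔV ≈ 26900 m³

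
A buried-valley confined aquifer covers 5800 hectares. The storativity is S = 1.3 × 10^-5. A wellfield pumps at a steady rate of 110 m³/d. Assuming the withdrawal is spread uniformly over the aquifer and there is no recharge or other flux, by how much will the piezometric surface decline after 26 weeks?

A = 5800 hectares = 5.8 × 10^7 m²
t = 26 weeks = 182 d
ΔV = Q × t = 110 m³/d × 182 d = 20020 m³
Δh = ΔV / (S × A) = 20020 / (1.3 × 10^-5 × 5.8 × 10^7) = 26.55 m

Δh ≈ 26.6 m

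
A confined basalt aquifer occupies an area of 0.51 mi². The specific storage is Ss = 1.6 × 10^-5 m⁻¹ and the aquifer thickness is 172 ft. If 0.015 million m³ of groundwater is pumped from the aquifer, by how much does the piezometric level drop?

Δh ≈ 13.5 m

b = 172 ft = 52.43 m
S = Ss × b = 1.6 × 10^-5 m⁻¹ × 52.43 m = 8.388 × 10^-4
A = 0.51 mi² = 1.321 × 10^6 m²
ΔV = 0.015 million m³ = 15000 m³
Δh = ΔV / (S × A) = 15000 m³ / (8.388 × 10^-4 × 1.321 × 10^6 m²) = 13.54 m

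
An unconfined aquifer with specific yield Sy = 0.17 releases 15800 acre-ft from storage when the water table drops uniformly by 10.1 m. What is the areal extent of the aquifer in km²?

A ≈ 11.4 km²

ΔV = 15800 acre-ft = 1.949 × 10^7 m³
A = ΔV / (Sy × Δh) = 1.949 × 10^7 / (0.17 × 10.1) = 1.135 × 10^7 m²
A = 1.135 × 10^7 m² = 11.35 km²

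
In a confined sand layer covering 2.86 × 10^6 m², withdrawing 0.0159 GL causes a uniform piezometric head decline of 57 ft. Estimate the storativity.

Δh = 57 ft = 17.37 m
ΔV = 0.0159 GL = 15900 m³
S = ΔV / (A × Δh) = 15900 m³ / (2.86 × 10^6 m² × 17.37 m) = 3.2 × 10^-4

S ≈ 3.2 × 10^-4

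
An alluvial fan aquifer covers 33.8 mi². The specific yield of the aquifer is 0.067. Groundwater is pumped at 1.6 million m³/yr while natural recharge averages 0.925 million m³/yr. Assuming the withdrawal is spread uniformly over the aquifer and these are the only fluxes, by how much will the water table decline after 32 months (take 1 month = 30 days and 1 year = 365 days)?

A = 33.8 mi² = 8.754 × 10^7 m²
Net abstraction = 1.6 − 0.925 = 0.675 million m³/yr
Q_net = 0.675 million m³/yr = 1849 m³/d
t = 32 months = 960 d
ΔV = Q × t = 1849 m³/d × 960 d = 1.775 × 10^6 m³
Δh = ΔV / (Sy × A) = 1.775 × 10^6 / (0.067 × 8.754 × 10^7) = 0.3027 m

Δh ≈ 0.303 m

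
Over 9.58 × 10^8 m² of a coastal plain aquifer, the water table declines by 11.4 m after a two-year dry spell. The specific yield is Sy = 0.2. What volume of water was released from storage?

ΔV = Sy × A × Δh = 0.2 × 9.58 × 10^8 m² × 11.4 m = 2.184 × 10^9 m³

ΔV ≈ 2.18 × 10^9 m³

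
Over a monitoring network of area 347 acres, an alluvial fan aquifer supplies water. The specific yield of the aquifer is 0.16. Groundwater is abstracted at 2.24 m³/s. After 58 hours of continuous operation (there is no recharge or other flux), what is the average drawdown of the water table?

Δh ≈ 2.08 m

A = 347 acres = 1.404 × 10^6 m²
Q = 2.24 m³/s = 1.935 × 10^5 m³/d
t = 58 hours = 2.417 d
ΔV = Q × t = 1.935 × 10^5 m³/d × 2.417 d = 4.677 × 10^5 m³
Δh = ΔV / (Sy × A) = 4.677 × 10^5 / (0.16 × 1.404 × 10^6) = 2.082 m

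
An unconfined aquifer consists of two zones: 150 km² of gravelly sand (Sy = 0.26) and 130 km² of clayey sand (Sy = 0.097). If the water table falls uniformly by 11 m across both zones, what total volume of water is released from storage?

A₁ = 150 km² = 1.5 × 10^8 m²; A₂ = 130 km² = 1.3 × 10^8 m²
ΔV₁ = 0.26 × 1.5 × 10^8 × 11 = 4.29 × 10^8 m³
ΔV₂ = 0.097 × 1.3 × 10^8 × 11 = 1.387 × 10^8 m³
ΔV = ΔV₁ + ΔV₂ = 5.677 × 10^8 m³

ΔV ≈ 5.68 × 10^8 m³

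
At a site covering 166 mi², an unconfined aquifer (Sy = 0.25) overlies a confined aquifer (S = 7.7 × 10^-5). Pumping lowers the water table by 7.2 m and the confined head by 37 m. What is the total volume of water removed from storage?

ΔV ≈ 7.75 × 10^8 m³

A = 166 mi² = 4.299 × 10^8 m²
Unconfined: ΔV_u = Sy × A × Δh_u = 0.25 × 4.299 × 10^8 × 7.2 = 7.739 × 10^8 m³
Confined: ΔV_c = S × A × Δh_c = 7.7 × 10^-5 × 4.299 × 10^8 × 37 = 1.225 × 10^6 m³
Total ΔV = 7.739 × 10^8 + 1.225 × 10^6 = 7.751 × 10^8 m³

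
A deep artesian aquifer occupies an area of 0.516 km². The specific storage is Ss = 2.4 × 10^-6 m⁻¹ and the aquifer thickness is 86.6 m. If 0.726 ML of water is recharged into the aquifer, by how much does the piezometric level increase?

Δh ≈ 6.77 m

S = Ss × b = 2.4 × 10^-6 m⁻¹ × 86.6 m = 2.078 × 10^-4
A = 0.516 km² = 5.16 × 10^5 m²
ΔV = 0.726 ML = 726 m³
Δh = ΔV / (S × A) = 726 m³ / (2.078 × 10^-4 × 5.16 × 10^5 m²) = 6.77 m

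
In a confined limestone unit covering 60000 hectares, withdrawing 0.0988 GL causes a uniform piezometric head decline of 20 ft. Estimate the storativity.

S ≈ 2.7 × 10^-5

A = 60000 hectares = 6 × 10^8 m²
Δh = 20 ft = 6.096 m
ΔV = 0.0988 GL = 98800 m³
S = ΔV / (A × Δh) = 98800 m³ / (6 × 10^8 m² × 6.096 m) = 2.701 × 10^-5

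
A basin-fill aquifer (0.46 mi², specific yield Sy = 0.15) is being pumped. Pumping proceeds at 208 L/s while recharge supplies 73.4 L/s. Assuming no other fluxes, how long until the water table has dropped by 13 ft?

t ≈ 60.9 days

A = 0.46 mi² = 1.191 × 10^6 m²
Δh = 13 ft = 3.962 m
ΔV = Sy × A × Δh = 0.15 × 1.191 × 10^6 × 3.962 = 7.081 × 10^5 m³
Net withdrawal = 208 − 73.4 = 134.6 L/s = 11630 m³/d
t = ΔV / Q = 7.081 × 10^5 m³ / 11630 m³/d = 60.89 d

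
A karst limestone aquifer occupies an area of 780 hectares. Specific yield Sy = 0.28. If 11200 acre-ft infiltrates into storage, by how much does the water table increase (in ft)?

Δh ≈ 20.8 ft

A = 780 hectares = 7.8 × 10^6 m²
ΔV = 11200 acre-ft = 1.381 × 10^7 m³
Δh = ΔV / (Sy × A) = 1.381 × 10^7 m³ / (0.28 × 7.8 × 10^6 m²) = 6.326 m
Δh = 6.326 m = 20.75 ft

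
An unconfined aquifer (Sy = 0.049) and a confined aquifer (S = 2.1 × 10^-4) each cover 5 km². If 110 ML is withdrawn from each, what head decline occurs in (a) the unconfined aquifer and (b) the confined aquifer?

Δh_u ≈ 0.449 m; Δh_c ≈ 105 m

A = 5 km² = 5 × 10^6 m²
ΔV = 110 ML = 1.1 × 10^5 m³
Unconfined: Δh_u = ΔV/(Sy·A) = 1.1 × 10^5/(0.049 × 5 × 10^6) = 0.449 m
Confined: Δh_c = ΔV/(S·A) = 1.1 × 10^5/(2.1 × 10^-4 × 5 × 10^6) = 104.8 m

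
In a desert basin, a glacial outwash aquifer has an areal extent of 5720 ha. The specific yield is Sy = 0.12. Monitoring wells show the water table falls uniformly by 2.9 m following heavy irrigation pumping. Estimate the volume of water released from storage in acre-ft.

ΔV ≈ 16100 acre-ft

A = 5720 ha = 5.72 × 10^7 m²
ΔV = Sy × A × Δh = 0.12 × 5.72 × 10^7 m² × 2.9 m = 1.991 × 10^7 m³
ΔV = 1.991 × 10^7 m³ = 16140 acre-ft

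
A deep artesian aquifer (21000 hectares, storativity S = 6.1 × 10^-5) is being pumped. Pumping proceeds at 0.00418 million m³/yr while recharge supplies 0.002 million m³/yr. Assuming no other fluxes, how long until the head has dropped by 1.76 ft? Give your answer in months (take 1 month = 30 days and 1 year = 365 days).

t ≈ 38.4 months

A = 21000 hectares = 2.1 × 10^8 m²
Δh = 1.76 ft = 0.5364 m
ΔV = S × A × Δh = 6.1 × 10^-5 × 2.1 × 10^8 × 0.5364 = 6872 m³
Net withdrawal = 0.00418 − 0.002 = 0.00218 million m³/yr = 5.973 m³/d
t = ΔV / Q = 6872 m³ / 5.973 m³/d = 1151 d
t = 1151 d ≈ 38.35 months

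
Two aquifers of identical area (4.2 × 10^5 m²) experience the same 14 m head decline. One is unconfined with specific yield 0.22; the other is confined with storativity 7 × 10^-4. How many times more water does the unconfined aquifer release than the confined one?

Unconfined: ΔV_u = Sy × A × Δh = 0.22 × 4.2 × 10^5 × 14 = 1.294 × 10^6 m³
Confined: ΔV_c = S × A × Δh = 7 × 10^-4 × 4.2 × 10^5 × 14 = 4116 m³
Ratio = ΔV_u / ΔV_c = Sy / S = 0.22 / 7 × 10^-4 = 314.3

ΔV_u / ΔV_c ≈ 314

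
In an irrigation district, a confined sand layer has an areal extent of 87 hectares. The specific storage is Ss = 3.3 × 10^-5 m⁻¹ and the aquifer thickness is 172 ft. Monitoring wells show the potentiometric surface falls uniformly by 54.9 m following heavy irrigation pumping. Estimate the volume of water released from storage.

b = 172 ft = 52.43 m
S = Ss × b = 3.3 × 10^-5 m⁻¹ × 52.43 m = 1.73 × 10^-3
A = 87 hectares = 8.7 × 10^5 m²
ΔV = S × A × Δh = 0.00173 × 8.7 × 10^5 m² × 54.9 m = 82630 m³

ΔV ≈ 82600 m³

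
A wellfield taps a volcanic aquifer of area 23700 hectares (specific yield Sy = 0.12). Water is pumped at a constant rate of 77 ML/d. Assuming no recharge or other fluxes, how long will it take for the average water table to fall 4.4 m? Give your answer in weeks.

A = 23700 hectares = 2.37 × 10^8 m²
ΔV = Sy × A × Δh = 0.12 × 2.37 × 10^8 × 4.4 = 1.251 × 10^8 m³
Q = 77 ML/d = 77000 m³/d
t = ΔV / Q = 1.251 × 10^8 m³ / 77000 m³/d = 1625 d
t = 1625 d ≈ 232.2 weeks

t ≈ 232 weeks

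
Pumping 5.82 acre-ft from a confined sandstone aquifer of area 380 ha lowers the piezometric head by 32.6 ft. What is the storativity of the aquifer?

S ≈ 1.9 × 10^-4

A = 380 ha = 3.8 × 10^6 m²
Δh = 32.6 ft = 9.936 m
ΔV = 5.82 acre-ft = 7179 m³
S = ΔV / (A × Δh) = 7179 m³ / (3.8 × 10^6 m² × 9.936 m) = 1.901 × 10^-4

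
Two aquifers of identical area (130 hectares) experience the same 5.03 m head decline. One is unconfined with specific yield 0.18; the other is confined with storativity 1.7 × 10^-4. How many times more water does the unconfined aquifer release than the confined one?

ΔV_u / ΔV_c ≈ 1060

A = 130 hectares = 1.3 × 10^6 m²
Unconfined: ΔV_u = Sy × A × Δh = 0.18 × 1.3 × 10^6 × 5.03 = 1.177 × 10^6 m³
Confined: ΔV_c = S × A × Δh = 1.7 × 10^-4 × 1.3 × 10^6 × 5.03 = 1112 m³
Ratio = ΔV_u / ΔV_c = Sy / S = 0.18 / 1.7 × 10^-4 = 1059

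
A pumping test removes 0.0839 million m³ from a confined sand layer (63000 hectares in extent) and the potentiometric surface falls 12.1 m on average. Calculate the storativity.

S ≈ 1.1 × 10^-5

A = 63000 hectares = 6.3 × 10^8 m²
ΔV = 0.0839 million m³ = 83900 m³
S = ΔV / (A × Δh) = 83900 m³ / (6.3 × 10^8 m² × 12.1 m) = 1.101 × 10^-5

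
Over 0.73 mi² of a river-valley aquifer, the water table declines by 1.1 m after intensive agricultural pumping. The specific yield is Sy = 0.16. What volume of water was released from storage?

ΔV ≈ 3.33 × 10^5 m³

A = 0.73 mi² = 1.891 × 10^6 m²
ΔV = Sy × A × Δh = 0.16 × 1.891 × 10^6 m² × 1.1 m = 3.328 × 10^5 m³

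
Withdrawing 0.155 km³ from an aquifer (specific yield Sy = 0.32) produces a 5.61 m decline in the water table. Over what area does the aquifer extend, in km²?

ΔV = 0.155 km³ = 1.55 × 10^8 m³
A = ΔV / (Sy × Δh) = 1.55 × 10^8 / (0.32 × 5.61) = 8.634 × 10^7 m²
A = 8.634 × 10^7 m² = 86.34 km²

A ≈ 86.3 km²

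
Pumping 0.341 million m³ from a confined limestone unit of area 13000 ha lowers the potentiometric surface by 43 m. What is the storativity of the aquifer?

A = 13000 ha = 1.3 × 10^8 m²
ΔV = 0.341 million m³ = 3.41 × 10^5 m³
S = ΔV / (A × Δh) = 3.41 × 10^5 m³ / (1.3 × 10^8 m² × 43 m) = 6.1 × 10^-5

S ≈ 6.1 × 10^-5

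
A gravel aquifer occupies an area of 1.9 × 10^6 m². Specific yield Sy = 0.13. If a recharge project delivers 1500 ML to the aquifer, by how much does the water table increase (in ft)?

Δh ≈ 19.9 ft

ΔV = 1500 ML = 1.5 × 10^6 m³
Δh = ΔV / (Sy × A) = 1.5 × 10^6 m³ / (0.13 × 1.9 × 10^6 m²) = 6.073 m
Δh = 6.073 m = 19.92 ft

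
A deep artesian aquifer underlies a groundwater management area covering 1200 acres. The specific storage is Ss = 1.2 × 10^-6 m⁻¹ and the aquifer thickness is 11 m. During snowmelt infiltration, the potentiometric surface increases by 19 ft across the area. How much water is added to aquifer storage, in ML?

S = Ss × b = 1.2 × 10^-6 m⁻¹ × 11 m = 1.32 × 10^-5
A = 1200 acres = 4.856 × 10^6 m²
Δh = 19 ft = 5.791 m
ΔV = S × A × Δh = 1.32 × 10^-5 × 4.856 × 10^6 m² × 5.791 m = 371.2 m³
ΔV = 371.2 m³ = 0.3712 ML

ΔV ≈ 0.371 ML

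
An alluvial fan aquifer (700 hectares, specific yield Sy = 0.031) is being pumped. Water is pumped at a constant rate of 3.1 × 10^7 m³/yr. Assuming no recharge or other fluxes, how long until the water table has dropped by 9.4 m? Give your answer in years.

t ≈ 0.0658 years

A = 700 hectares = 7 × 10^6 m²
ΔV = Sy × A × Δh = 0.031 × 7 × 10^6 × 9.4 = 2.04 × 10^6 m³
Q = 3.1 × 10^7 m³/yr = 84930 m³/d
t = ΔV / Q = 2.04 × 10^6 m³ / 84930 m³/d = 24.02 d
t = 24.02 d ≈ 0.0658 years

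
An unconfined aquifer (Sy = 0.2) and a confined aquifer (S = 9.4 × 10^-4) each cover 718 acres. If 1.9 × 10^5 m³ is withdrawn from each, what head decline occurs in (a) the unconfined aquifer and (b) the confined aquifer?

Δh_u ≈ 0.327 m; Δh_c ≈ 69.6 m

A = 718 acres = 2.906 × 10^6 m²
Unconfined: Δh_u = ΔV/(Sy·A) = 1.9 × 10^5/(0.2 × 2.906 × 10^6) = 0.327 m
Confined: Δh_c = ΔV/(S·A) = 1.9 × 10^5/(9.4 × 10^-4 × 2.906 × 10^6) = 69.56 m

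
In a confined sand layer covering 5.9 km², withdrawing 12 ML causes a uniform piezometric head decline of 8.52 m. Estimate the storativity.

A = 5.9 km² = 5.9 × 10^6 m²
ΔV = 12 ML = 12000 m³
S = ΔV / (A × Δh) = 12000 m³ / (5.9 × 10^6 m² × 8.52 m) = 2.387 × 10^-4

S ≈ 2.4 × 10^-4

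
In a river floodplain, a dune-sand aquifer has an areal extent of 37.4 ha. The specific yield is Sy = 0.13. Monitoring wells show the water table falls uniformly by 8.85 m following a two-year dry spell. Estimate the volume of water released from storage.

ΔV ≈ 4.3 × 10^5 m³

A = 37.4 ha = 3.74 × 10^5 m²
ΔV = Sy × A × Δh = 0.13 × 3.74 × 10^5 m² × 8.85 m = 4.303 × 10^5 m³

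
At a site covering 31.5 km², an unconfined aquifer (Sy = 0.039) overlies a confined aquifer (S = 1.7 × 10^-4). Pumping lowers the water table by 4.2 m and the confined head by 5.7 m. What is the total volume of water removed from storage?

ΔV ≈ 5.19 × 10^6 m³

A = 31.5 km² = 3.15 × 10^7 m²
Unconfined: ΔV_u = Sy × A × Δh_u = 0.039 × 3.15 × 10^7 × 4.2 = 5.16 × 10^6 m³
Confined: ΔV_c = S × A × Δh_c = 1.7 × 10^-4 × 3.15 × 10^7 × 5.7 = 30520 m³
Total ΔV = 5.16 × 10^6 + 30520 = 5.19 × 10^6 m³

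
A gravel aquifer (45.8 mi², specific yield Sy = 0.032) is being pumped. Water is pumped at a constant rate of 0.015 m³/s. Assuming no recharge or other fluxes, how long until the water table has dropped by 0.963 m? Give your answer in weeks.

t ≈ 403 weeks

A = 45.8 mi² = 1.186 × 10^8 m²
ΔV = Sy × A × Δh = 0.032 × 1.186 × 10^8 × 0.963 = 3.655 × 10^6 m³
Q = 0.015 m³/s = 1296 m³/d
t = ΔV / Q = 3.655 × 10^6 m³ / 1296 m³/d = 2821 d
t = 2821 d ≈ 402.9 weeks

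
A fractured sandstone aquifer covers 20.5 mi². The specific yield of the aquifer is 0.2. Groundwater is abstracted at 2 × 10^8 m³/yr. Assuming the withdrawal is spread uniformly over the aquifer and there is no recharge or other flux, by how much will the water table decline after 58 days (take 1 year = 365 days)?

A = 20.5 mi² = 5.309 × 10^7 m²
Q = 2 × 10^8 m³/yr = 5.479 × 10^5 m³/d
ΔV = Q × t = 5.479 × 10^5 m³/d × 58 d = 3.178 × 10^7 m³
Δh = ΔV / (Sy × A) = 3.178 × 10^7 / (0.2 × 5.309 × 10^7) = 2.993 m

Δh ≈ 2.99 m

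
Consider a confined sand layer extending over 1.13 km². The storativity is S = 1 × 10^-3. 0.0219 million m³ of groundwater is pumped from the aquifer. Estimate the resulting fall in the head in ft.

A = 1.13 km² = 1.13 × 10^6 m²
ΔV = 0.0219 million m³ = 21900 m³
Δh = ΔV / (S × A) = 21900 m³ / (0.001 × 1.13 × 10^6 m²) = 19.38 m
Δh = 19.38 m = 63.58 ft

Δh ≈ 63.6 ft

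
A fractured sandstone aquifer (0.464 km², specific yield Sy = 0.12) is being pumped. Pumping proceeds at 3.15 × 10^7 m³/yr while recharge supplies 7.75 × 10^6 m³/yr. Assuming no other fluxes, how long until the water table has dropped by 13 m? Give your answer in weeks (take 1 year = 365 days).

A = 0.464 km² = 4.64 × 10^5 m²
ΔV = Sy × A × Δh = 0.12 × 4.64 × 10^5 × 13 = 7.238 × 10^5 m³
Net withdrawal = 3.15 × 10^7 − 7.75 × 10^6 = 2.375 × 10^7 m³/yr = 65070 m³/d
t = ΔV / Q = 7.238 × 10^5 m³ / 65070 m³/d = 11.12 d
t = 11.12 d ≈ 1.589 weeks

t ≈ 1.59 weeks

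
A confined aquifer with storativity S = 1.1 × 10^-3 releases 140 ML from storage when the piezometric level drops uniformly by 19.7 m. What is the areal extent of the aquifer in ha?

A ≈ 646 ha

ΔV = 140 ML = 1.4 × 10^5 m³
A = ΔV / (S × Δh) = 1.4 × 10^5 / (0.0011 × 19.7) = 6.461 × 10^6 m²
A = 6.461 × 10^6 m² = 646.1 ha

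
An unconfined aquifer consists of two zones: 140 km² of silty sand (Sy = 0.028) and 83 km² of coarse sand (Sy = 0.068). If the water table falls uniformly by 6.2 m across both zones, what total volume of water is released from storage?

ΔV ≈ 5.93 × 10^7 m³

A₁ = 140 km² = 1.4 × 10^8 m²; A₂ = 83 km² = 8.3 × 10^7 m²
ΔV₁ = 0.028 × 1.4 × 10^8 × 6.2 = 2.43 × 10^7 m³
ΔV₂ = 0.068 × 8.3 × 10^7 × 6.2 = 3.499 × 10^7 m³
ΔV = ΔV₁ + ΔV₂ = 5.93 × 10^7 m³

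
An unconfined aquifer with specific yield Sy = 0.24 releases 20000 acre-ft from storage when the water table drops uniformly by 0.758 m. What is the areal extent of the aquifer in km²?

ΔV = 20000 acre-ft = 2.467 × 10^7 m³
A = ΔV / (Sy × Δh) = 2.467 × 10^7 / (0.24 × 0.758) = 1.356 × 10^8 m²
A = 1.356 × 10^8 m² = 135.6 km²

A ≈ 136 km²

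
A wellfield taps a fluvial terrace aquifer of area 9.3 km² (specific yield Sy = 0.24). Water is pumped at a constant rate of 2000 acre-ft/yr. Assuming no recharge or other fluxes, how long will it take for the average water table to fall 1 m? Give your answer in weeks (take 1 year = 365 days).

A = 9.3 km² = 9.3 × 10^6 m²
ΔV = Sy × A × Δh = 0.24 × 9.3 × 10^6 × 1 = 2.232 × 10^6 m³
Q = 2000 acre-ft/yr = 6759 m³/d
t = ΔV / Q = 2.232 × 10^6 m³ / 6759 m³/d = 330.2 d
t = 330.2 d ≈ 47.18 weeks

t ≈ 47.2 weeks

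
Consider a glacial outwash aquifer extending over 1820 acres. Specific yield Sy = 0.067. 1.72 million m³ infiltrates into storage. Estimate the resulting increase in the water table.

Δh ≈ 3.49 m

A = 1820 acres = 7.365 × 10^6 m²
ΔV = 1.72 million m³ = 1.72 × 10^6 m³
Δh = ΔV / (Sy × A) = 1.72 × 10^6 m³ / (0.067 × 7.365 × 10^6 m²) = 3.485 m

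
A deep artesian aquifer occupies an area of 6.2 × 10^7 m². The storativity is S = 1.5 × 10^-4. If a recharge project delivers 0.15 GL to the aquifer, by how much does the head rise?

ΔV = 0.15 GL = 1.5 × 10^5 m³
Δh = ΔV / (S × A) = 1.5 × 10^5 m³ / (1.5 × 10^-4 × 6.2 × 10^7 m²) = 16.13 m

Δh ≈ 16.1 m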